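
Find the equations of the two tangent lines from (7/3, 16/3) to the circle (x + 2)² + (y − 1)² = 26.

A line y − (16/3) = m(x − (7/3)) is tangent when its distance from (−2, 1) is √26:
[m·(−13/3) − (−13/3)]² = 26(m² + 1)
5m² + 26m + 5 = 0, so m = −1/5 or m = −5.
With m = −1/5: x + 5y = 29. With m = −5: 5x + y = 17.

x + 5y = 29 and 5x + y = 17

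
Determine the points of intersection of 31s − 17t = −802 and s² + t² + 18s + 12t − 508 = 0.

Express t = (802 + 31s)/17 and substitute into the circle:
1250s² + 61250s + 660000 = 0  ⟹  s² + 49s + 528 = 0
s = −16 or s = −33, giving (−16, 18) and (−33, −13).

(−33, −13) and (−16, 18)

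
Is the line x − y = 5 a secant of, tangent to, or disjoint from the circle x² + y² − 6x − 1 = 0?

secant

d² = (1·3 − 1·0 − (5))²/2 = 2; r² = 10.
Since d² < r², the line cuts the circle twice.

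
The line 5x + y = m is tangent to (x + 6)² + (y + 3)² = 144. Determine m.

m = −33 ± 12√26

For a tangent, require d(centre, line) = r = 12.
|5·(−6) + 1·(−3) − m| / √26 = 12
|m − (−33)| = 12√26.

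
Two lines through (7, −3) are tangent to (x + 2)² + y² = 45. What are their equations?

2x + y = 11 and x − 2y = 13

Let a tangent through (7, −3) have slope m. Its distance from (−2, 0) must equal 3√5:
[m·(−9) − (3)]² = 45(m² + 1)
2m² + 3m − 2 = 0, so m = −2 or m = 1/2.
Through (7, −3) these give 2x + y = 11 and x − 2y = 13.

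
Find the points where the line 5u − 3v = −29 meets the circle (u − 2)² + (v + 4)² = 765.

Substitute v = (29 + 5u)/3:
34u² + 374u − 5168 = 0  ⟹  u² + 11u − 152 = 0
u = 8 or u = −19, giving (8, 23) and (−19, −22).

(−19, −22) and (8, 23)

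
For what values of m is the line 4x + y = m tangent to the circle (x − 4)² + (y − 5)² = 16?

m = 21 ± 4√17

For a tangent, require d(centre, line) = r = 4.
|4·4 + 1·5 − m| / √17 = 4
|m − (21)| = 4√17.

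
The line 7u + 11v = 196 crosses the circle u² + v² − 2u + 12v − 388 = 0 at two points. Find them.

Substitute v = (196 − 7u)/11:
170u² − 3910u + 17340 = 0  ⟹  u² − 23u + 102 = 0
u = 17 or u = 6, giving (17, 7) and (6, 14).

(6, 14) and (17, 7)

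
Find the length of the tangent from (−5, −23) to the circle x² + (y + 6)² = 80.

With centre O = (0, −6), |OP|² = 314 and r² = 80.
By the tangent–radius right angle, tangent length = √(|PO|² − r²) = √234 = 3√26.

3√26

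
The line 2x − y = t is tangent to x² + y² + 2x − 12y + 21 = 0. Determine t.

t = −8 ± 4√5

The line touches the circle iff its distance from (−1, 6) is 4:
|2·(−1) − 1·6 − t| / √5 = 4
|t − (−8)| = 4√5.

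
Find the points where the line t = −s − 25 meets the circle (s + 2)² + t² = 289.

(−17, −8) and (−10, −15)

From the line, t = −s − 25. Substituting:
2s² + 54s + 340 = 0  ⟹  s² + 27s + 170 = 0
s = −10 or s = −17, giving (−10, −15) and (−17, −8).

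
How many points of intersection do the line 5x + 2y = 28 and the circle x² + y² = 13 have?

Substituting the line into the circle gives 29x² − 280x + 732 = 0.
Δ = 78400 − 84912 = −6512.
No real roots: the line does not meet the circle.

0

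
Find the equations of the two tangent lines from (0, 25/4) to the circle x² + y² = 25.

3x − 4y = −25 and 3x + 4y = 25

A line y − (25/4) = m(x − (0)) is tangent when its distance from (0, 0) is 5:
(0m − (−25/4))² = 25(m² + 1)
16m² − 9 = 0, so m = 3/4 or m = −3/4.
With m = 3/4: 3x − 4y = −25. With m = −3/4: 3x + 4y = 25.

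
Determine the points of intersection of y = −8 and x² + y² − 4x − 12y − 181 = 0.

(−3, −8) and (7, −8)

Express y = −8 and substitute into the circle:
x² − 4x − 21 = 0
x = 7 or x = −3, giving (7, −8) and (−3, −8).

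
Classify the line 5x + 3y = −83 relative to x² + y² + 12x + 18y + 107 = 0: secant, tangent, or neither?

neither

d² = (5·(−6) + 3·(−9) − (−83))²/34 = 338/17; r² = 10.
Since d² > r², the line lies outside the circle.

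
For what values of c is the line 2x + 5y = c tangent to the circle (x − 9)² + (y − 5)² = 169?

For a tangent, require d(centre, line) = r = 13.
|2·9 + 5·5 − c| / √29 = 13
|c − (43)| = 13√29.

c = 43 ± 13√29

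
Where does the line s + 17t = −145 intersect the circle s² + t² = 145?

Express t = (−145 − s)/17 and substitute into the circle:
290s² + 290s − 20880 = 0  ⟹  s² + s − 72 = 0
s = 8 or s = −9, giving (8, −9) and (−9, −8).

(−9, −8) and (8, −9)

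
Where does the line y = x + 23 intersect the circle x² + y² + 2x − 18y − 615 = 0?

From the line, y = x + 23. Substituting:
2x² + 30x − 500 = 0  ⟹  x² + 15x − 250 = 0
x = 10 or x = −25, giving (10, 33) and (−25, −2).

(−25, −2) and (10, 33)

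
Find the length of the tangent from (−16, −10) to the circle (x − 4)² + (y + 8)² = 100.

4√19

Centre (4, −8), r² = 100. |PO|² = (−20)² + (−2)² = 404.
The tangent meets the radius at right angles, so tangent² = |PO|² − r² = 404 − 100 = 304.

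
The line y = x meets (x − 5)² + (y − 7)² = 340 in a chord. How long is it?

Centre (5, 7), r² = 340. Perpendicular distance d from centre to line = |−2| / √2 = 2/√2.
Chord = 2√(r² − d²) = 2·√(338) = 26√2.

26√2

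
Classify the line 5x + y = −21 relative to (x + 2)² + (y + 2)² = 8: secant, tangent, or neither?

secant

Centre (−2, −2), r² = 8. Distance² from centre to line = (9)²/26 = 81/26.
Since d² < r², the line cuts the circle twice.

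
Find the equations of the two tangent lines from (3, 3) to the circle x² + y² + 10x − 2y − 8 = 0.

5x − 3y = 6 and 3x + 5y = 24

A line y − (3) = m(x − (3)) is tangent when its distance from (−5, 1) is √34:
[m·(−8) − (−2)]² = 34(m² + 1)
15m² − 16m − 15 = 0, so m = 5/3 or m = −3/5.
Through (3, 3) these give 5x − 3y = 6 and 3x + 5y = 24.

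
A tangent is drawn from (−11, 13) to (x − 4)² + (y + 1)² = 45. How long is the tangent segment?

2√94

The centre is (4, −1) and r = 3√5. The square of the distance from P to the centre is 225 + 196 = 421.
Power of the point: PT² = |PO|² − r² = 376, so PT = 2√94.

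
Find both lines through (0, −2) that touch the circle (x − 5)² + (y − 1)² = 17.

Let a tangent through (0, −2) have slope m. Its distance from (5, 1) must equal √17:
(5m − (3))² = 17(m² + 1)
4m² − 15m − 4 = 0, so m = −1/4 or m = 4.
With m = −1/4: x + 4y = −8. With m = 4: 4x − y = 2.

x + 4y = −8 and 4x − y = 2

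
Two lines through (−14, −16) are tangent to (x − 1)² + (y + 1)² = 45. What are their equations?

Let a tangent through (−14, −16) have slope m. Its distance from (1, −1) must equal 3√5:
(15m − (15))² = 45(m² + 1)
2m² − 5m + 2 = 0, so m = 1/2 or m = 2.
With m = 1/2: x − 2y = 18. With m = 2: 2x − y = −12.

x − 2y = 18 and 2x − y = −12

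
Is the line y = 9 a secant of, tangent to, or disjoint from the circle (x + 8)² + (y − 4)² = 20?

disjoint

Substituting the line into the circle gives x² + 16x + 69 = 0.
Discriminant = (16)² − 4·1·(69) = −20 < 0.
No real roots: the line does not meet the circle.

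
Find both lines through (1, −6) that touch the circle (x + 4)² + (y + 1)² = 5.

2x + y = −4 and x + 2y = −11

Let a tangent through (1, −6) have slope m. Its distance from (−4, −1) must equal √5:
(−5m − (5))² = 5(m² + 1)
2m² + 5m + 2 = 0, so m = −2 or m = −1/2.
With m = −2: 2x + y = −4. With m = −1/2: x + 2y = −11.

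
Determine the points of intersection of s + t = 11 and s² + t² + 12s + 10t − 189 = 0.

(3, 8) and (7, 4)

Substitute t = −s + 11:
2s² − 20s + 42 = 0  ⟹  s² − 10s + 21 = 0
s = 7 or s = 3, giving (7, 4) and (3, 8).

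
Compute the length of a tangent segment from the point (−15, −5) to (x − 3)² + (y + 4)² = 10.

3√35

With centre O = (3, −4), |OP|² = 325 and r² = 10.
By the tangent–radius right angle, tangent length = √(|PO|² − r²) = √315 = 3√35.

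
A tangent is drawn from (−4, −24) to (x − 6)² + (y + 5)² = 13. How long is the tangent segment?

The centre is (6, −5) and r = √13. The square of the distance from P to the centre is 100 + 361 = 461.
Power of the point: PT² = |PO|² − r² = 448, so PT = 8√7.

8√7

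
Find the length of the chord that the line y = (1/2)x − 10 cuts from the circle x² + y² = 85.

2√5

Centre (0, 0), r² = 85. Perpendicular distance d from centre to line = |−20| / √5 = 20/√5.
Half the chord is √(r² − d²) = √(5), so the full chord is 2√5.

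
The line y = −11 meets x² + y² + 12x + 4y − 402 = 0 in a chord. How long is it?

Centre (−6, −2), r² = 442. Perpendicular distance d from centre to line = |9| / √1 = 9.
Half the chord is √(r² − d²) = √(361), so the full chord is 38.

38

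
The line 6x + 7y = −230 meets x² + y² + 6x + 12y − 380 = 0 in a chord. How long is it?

Substitute y = (−230 − 6x)/7:
85x² + 2550x + 14960 = 0  ⟹  x² + 30x + 176 = 0
x = −8 or x = −22, giving (−8, −26) and (−22, −14).
|(−8, −26) − (−22, −14)| = √((14)² + (−12)²) = 2√85.

2√85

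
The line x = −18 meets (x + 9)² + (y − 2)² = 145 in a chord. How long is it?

16

The line gives x = −18. Substituting into the circle:
y² − 4y − 60 = 0
y = 10 or y = −6, giving (−18, 10) and (−18, −6).
Chord length = distance between (−18, 10) and (−18, −6) = √256 = 16.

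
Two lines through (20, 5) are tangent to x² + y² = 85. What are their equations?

2x + 9y = 85 and 6x − 7y = 85

Write the tangent as mx − y + (5 − m·(20)) = 0 and set its distance from the centre to √85:
(−20m − (−5))² = 85(m² + 1)
63m² − 40m − 12 = 0, so m = −2/9 or m = 6/7.
Through (20, 5) these give 2x + 9y = 85 and 6x − 7y = 85.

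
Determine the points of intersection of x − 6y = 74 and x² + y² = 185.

From the line, y = (−74 + x)/6. Substituting:
37x² − 148x − 1184 = 0  ⟹  x² − 4x − 32 = 0
x = 8 or x = −4, giving (8, −11) and (−4, −13).

(−4, −13) and (8, −11)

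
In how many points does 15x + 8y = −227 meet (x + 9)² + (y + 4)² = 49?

Centre (−9, −4), r² = 49. Distance² from centre to line = (60)²/289 = 3600/289.
Since d² < r², the line cuts the circle twice.

2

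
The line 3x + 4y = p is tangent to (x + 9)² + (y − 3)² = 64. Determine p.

The line touches the circle iff its distance from (−9, 3) is 8:
|3·(−9) + 4·3 − p| / √25 = 8
|p − (−15)| = 8·5, so p = 25 or p = −55.

p = −55 or p = 25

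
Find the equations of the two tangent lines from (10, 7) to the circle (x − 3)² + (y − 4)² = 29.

A line y − (7) = m(x − (10)) is tangent when its distance from (3, 4) is √29:
[m·(−7) − (−3)]² = 29(m² + 1)
10m² − 21m − 10 = 0, so m = 5/2 or m = −2/5.
With m = 5/2: 5x − 2y = 36. With m = −2/5: 2x + 5y = 55.

5x − 2y = 36 and 2x + 5y = 55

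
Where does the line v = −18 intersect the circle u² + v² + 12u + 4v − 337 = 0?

From the line, v = −18. Substituting:
u² + 12u − 85 = 0
u = 5 or u = −17, giving (5, −18) and (−17, −18).

(−17, −18) and (5, −18)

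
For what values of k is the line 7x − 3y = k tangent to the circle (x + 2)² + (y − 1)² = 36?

k = −17 ± 6√58

Tangency holds when the distance from the centre (−2, 1) to the line equals the radius 6:
|7·(−2) − 3·1 − k| / √58 = 6
|k − (−17)| = 6√58.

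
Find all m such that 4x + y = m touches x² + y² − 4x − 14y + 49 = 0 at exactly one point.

m = 15 ± 2√17

For a tangent, require d(centre, line) = r = 2.
|4·2 + 1·7 − m| / √17 = 2
|m − (15)| = 2√17.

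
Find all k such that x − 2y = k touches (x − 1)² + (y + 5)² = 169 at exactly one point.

k = 11 ± 13√5

For a tangent, require d(centre, line) = r = 13.
|1·1 − 2·(−5) − k| / √5 = 13
|k − (11)| = 13√5.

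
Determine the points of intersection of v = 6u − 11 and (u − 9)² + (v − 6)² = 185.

From the line, v = 6u − 11. Substituting:
37u² − 222u + 185 = 0  ⟹  u² − 6u + 5 = 0
u = 5 or u = 1, giving (5, 19) and (1, −5).

(1, −5) and (5, 19)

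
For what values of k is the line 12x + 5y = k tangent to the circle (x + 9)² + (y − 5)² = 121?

k = −226 or k = 60

Tangency holds when the distance from the centre (−9, 5) to the line equals the radius 11:
|12·(−9) + 5·5 − k| / √169 = 11
|k − (−83)| = 11·13, so k = 60 or k = −226.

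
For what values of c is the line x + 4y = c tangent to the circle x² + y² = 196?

The line touches the circle iff its distance from (0, 0) is 14:
|1·0 + 4·0 − c| / √17 = 14
|c| = 14√17.

c = ±14√17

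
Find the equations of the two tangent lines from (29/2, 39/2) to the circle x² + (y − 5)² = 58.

Let a tangent through (29/2, 39/2) have slope m. Its distance from (0, 5) must equal √58:
(−29/2m − (−29/2))² = 58(m² + 1)
21m² − 58m + 21 = 0, so m = 3/7 or m = 7/3.
Through (29/2, 39/2) these give 3x − 7y = −93 and 7x − 3y = 43.

3x − 7y = −93 and 7x − 3y = 43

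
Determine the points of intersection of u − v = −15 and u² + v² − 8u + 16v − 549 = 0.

(−21, −6) and (2, 17)

Express v = u + 15 and substitute into the circle:
2u² + 38u − 84 = 0  ⟹  u² + 19u − 42 = 0
u = 2 or u = −21, giving (2, 17) and (−21, −6).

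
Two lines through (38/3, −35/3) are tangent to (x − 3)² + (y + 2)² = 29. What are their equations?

5x + 2y = 40 and 2x + 5y = −33

Write the tangent as mx − y + (−35/3 − m·(38/3)) = 0 and set its distance from the centre to √29:
[m·(−29/3) − (29/3)]² = 29(m² + 1)
10m² + 29m + 10 = 0, so m = −5/2 or m = −2/5.
With m = −5/2: 5x + 2y = 40. With m = −2/5: 2x + 5y = −33.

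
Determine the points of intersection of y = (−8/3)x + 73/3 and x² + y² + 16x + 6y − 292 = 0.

Express y = (73 − 8x)/3 and substitute into the circle:
73x² − 1168x + 4015 = 0  ⟹  x² − 16x + 55 = 0
x = 11 or x = 5, giving (11, −5) and (5, 11).

(5, 11) and (11, −5)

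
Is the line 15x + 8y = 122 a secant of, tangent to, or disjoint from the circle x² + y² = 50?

disjoint

Substituting the line into the circle gives 289x² − 3660x + 11684 = 0.
Discriminant = (−3660)² − 4·289·(11684) = −111104 < 0.
No real roots: the line does not meet the circle.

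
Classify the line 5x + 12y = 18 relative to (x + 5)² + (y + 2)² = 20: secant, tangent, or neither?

d² = (5·(−5) + 12·(−2) − (18))²/169 = 4489/169; r² = 20.
Since d² > r², the line lies outside the circle.

neither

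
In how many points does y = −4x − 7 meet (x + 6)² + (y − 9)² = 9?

2

d² = (4·(−6) + 1·9 − (−7))²/17 = 64/17; r² = 9.
Since d² < r², the line cuts the circle twice.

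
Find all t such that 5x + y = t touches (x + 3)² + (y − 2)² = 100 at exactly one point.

The line touches the circle iff its distance from (−3, 2) is 10:
|5·(−3) + 1·2 − t| / √26 = 10
|t − (−13)| = 10√26.

t = −13 ± 10√26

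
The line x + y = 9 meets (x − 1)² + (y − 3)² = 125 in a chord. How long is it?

From the line, y = −x + 9. Substituting:
2x² − 14x − 88 = 0  ⟹  x² − 7x − 44 = 0
x = 11 or x = −4, giving (11, −2) and (−4, 13).
|(11, −2) − (−4, 13)| = √((15)² + (−15)²) = 15√2.

15√2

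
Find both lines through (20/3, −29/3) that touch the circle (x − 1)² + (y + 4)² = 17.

Write the tangent as mx − y + (−29/3 − m·(20/3)) = 0 and set its distance from the centre to √17:
[m·(−17/3) − (17/3)]² = 17(m² + 1)
4m² + 17m + 4 = 0, so m = −4 or m = −1/4.
Through (20/3, −29/3) these give 4x + y = 17 and x + 4y = −32.

4x + y = 17 and x + 4y = −32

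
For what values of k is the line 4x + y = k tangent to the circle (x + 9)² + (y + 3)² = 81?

k = −39 ± 9√17

For a tangent, require d(centre, line) = r = 9.
|4·(−9) + 1·(−3) − k| / √17 = 9
|k − (−39)| = 9√17.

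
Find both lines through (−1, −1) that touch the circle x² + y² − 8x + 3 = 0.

Write the tangent as mx − y + (−1 − m·(−1)) = 0 and set its distance from the centre to √13:
(5m − (1))² = 13(m² + 1)
6m² − 5m − 6 = 0, so m = −2/3 or m = 3/2.
Through (−1, −1) these give 2x + 3y = −5 and 3x − 2y = −1.

2x + 3y = −5 and 3x − 2y = −1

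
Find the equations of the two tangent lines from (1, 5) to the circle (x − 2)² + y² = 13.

Let a tangent through (1, 5) have slope m. Its distance from (2, 0) must equal √13:
(1m − (−5))² = 13(m² + 1)
6m² − 5m − 6 = 0, so m = −2/3 or m = 3/2.
With m = −2/3: 2x + 3y = 17. With m = 3/2: 3x − 2y = −7.

2x + 3y = 17 and 3x − 2y = −7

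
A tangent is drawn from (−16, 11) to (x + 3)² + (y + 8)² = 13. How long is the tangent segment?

√517

With centre O = (−3, −8), |OP|² = 530 and r² = 13.
By the tangent–radius right angle, tangent length = √(|PO|² − r²) = √517.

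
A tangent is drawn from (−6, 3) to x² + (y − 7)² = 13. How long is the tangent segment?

√39

With centre O = (0, 7), |OP|² = 52 and r² = 13.
The tangent meets the radius at right angles, so tangent² = |PO|² − r² = 52 − 13 = 39.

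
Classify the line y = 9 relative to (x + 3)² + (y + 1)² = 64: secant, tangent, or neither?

Substituting the line into the circle gives x² + 6x + 45 = 0.
Discriminant = (6)² − 4·1·(45) = −144 < 0.
No real roots: the line does not meet the circle.

neither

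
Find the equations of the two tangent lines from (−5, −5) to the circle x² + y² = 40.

Write the tangent as mx − y + (−5 − m·(−5)) = 0 and set its distance from the centre to 2√10:
[m·(5) − (5)]² = 40(m² + 1)
3m² + 10m + 3 = 0, so m = −3 or m = −1/3.
Through (−5, −5) these give 3x + y = −20 and x + 3y = −20.

3x + y = −20 and x + 3y = −20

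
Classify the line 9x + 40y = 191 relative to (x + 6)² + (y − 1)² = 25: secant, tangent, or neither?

tangent

Substituting the line into the circle gives 1681x² + 16482x + 40401 = 0.
Discriminant = (16482)² − 4·1681·(40401) = 0.
A repeated root: the line is tangent.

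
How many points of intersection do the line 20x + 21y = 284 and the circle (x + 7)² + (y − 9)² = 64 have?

0

Centre (−7, 9), r² = 64. Distance² from centre to line = (−235)²/841 = 55225/841.
Since d² > r², the line lies outside the circle.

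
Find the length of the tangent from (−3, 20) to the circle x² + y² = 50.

√359

The centre is (0, 0) and r = 5√2. The square of the distance from P to the centre is 9 + 400 = 409.
The tangent meets the radius at right angles, so tangent² = |PO|² − r² = 409 − 50 = 359.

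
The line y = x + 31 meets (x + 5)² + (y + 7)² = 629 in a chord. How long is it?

The distance from (−5, −7) to the line is 33/√2, and r² = 629.
Half the chord is √(r² − d²) = √(169/2), so the full chord is 13√2.

13√2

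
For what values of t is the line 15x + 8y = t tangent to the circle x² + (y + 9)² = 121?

t = −259 or t = 115

For a tangent, require d(centre, line) = r = 11.
|15·0 + 8·(−9) − t| / √289 = 11
|t − (−72)| = 11·17, so t = 115 or t = −259.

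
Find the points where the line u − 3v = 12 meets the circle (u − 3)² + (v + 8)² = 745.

(−24, −12) and (27, 5)

Express v = (−12 + u)/3 and substitute into the circle:
10u² − 30u − 6480 = 0  ⟹  u² − 3u − 648 = 0
u = 27 or u = −24, giving (27, 5) and (−24, −12).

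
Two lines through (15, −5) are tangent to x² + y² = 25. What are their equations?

Let a tangent through (15, −5) have slope m. Its distance from (0, 0) must equal 5:
(−15m − (5))² = 25(m² + 1)
4m² + 3m = 0, so m = 0 or m = −3/4.
Through (15, −5) these give y = −5 and 3x + 4y = 25.

y = −5 and 3x + 4y = 25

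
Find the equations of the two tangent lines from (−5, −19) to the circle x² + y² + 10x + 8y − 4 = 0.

2x + y = −29 and 2x − y = 9

Write the tangent as mx − y + (−19 − m·(−5)) = 0 and set its distance from the centre to 3√5:
(0m − (15))² = 45(m² + 1)
m² − 4 = 0, so m = −2 or m = 2.
Through (−5, −19) these give 2x + y = −29 and 2x − y = 9.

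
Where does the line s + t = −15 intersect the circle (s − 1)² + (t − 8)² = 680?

From the line, t = −s − 15. Substituting:
2s² + 44s − 150 = 0  ⟹  s² + 22s − 75 = 0
s = 3 or s = −25, giving (3, −18) and (−25, 10).

(−25, 10) and (3, −18)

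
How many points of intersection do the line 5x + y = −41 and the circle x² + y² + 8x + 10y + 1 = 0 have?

2

Substituting the line into the circle gives 26x² + 368x + 1272 = 0.
Discriminant = (368)² − 4·26·(1272) = 3136 > 0.
Two real roots: the line is a secant.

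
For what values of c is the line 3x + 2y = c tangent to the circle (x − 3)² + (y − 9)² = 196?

For a tangent, require d(centre, line) = r = 14.
|3·3 + 2·9 − c| / √13 = 14
|c − (27)| = 14√13.

c = 27 ± 14√13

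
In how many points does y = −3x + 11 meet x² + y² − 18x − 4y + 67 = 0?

0

Substituting the line into the circle gives 10x² − 72x + 144 = 0.
Discriminant = (−72)² − 4·10·(144) = −576 < 0.
No real roots: the line does not meet the circle.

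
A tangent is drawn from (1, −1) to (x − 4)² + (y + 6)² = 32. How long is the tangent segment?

√2

The centre is (4, −6) and r = 4√2. The square of the distance from P to the centre is 9 + 25 = 34.
The tangent meets the radius at right angles, so tangent² = |PO|² − r² = 34 − 32 = 2.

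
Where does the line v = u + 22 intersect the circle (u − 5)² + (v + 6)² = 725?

(−21, 1) and (−2, 20)

Express v = u + 22 and substitute into the circle:
2u² + 46u + 84 = 0  ⟹  u² + 23u + 42 = 0
u = −2 or u = −21, giving (−2, 20) and (−21, 1).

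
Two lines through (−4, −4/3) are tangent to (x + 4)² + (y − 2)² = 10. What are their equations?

x − 3y = 0 and x + 3y = −8

Let a tangent through (−4, −4/3) have slope m. Its distance from (−4, 2) must equal √10:
(0m − (10/3))² = 10(m² + 1)
9m² − 1 = 0, so m = 1/3 or m = −1/3.
With m = 1/3: x − 3y = 0. With m = −1/3: x + 3y = −8.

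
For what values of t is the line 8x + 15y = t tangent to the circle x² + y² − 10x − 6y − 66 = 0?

Tangency holds when the distance from the centre (5, 3) to the line equals the radius 10:
|8·5 + 15·3 − t| / √289 = 10
|t − (85)| = 10·17, so t = 255 or t = −85.

t = −85 or t = 255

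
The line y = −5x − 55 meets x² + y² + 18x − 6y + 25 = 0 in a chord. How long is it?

3√26

The distance from (−9, 3) to the line is 13/√26, and r² = 65.
Half the chord is √(r² − d²) = √(117/2), so the full chord is 3√26.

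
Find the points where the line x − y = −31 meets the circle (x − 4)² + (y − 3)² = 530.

From the line, y = x + 31. Substituting:
2x² + 48x + 270 = 0  ⟹  x² + 24x + 135 = 0
x = −9 or x = −15, giving (−9, 22) and (−15, 16).

(−15, 16) and (−9, 22)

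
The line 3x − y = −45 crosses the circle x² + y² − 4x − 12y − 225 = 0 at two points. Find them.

Substitute y = 3x + 45:
10x² + 230x + 1260 = 0  ⟹  x² + 23x + 126 = 0
x = −9 or x = −14, giving (−9, 18) and (−14, 3).

(−14, 3) and (−9, 18)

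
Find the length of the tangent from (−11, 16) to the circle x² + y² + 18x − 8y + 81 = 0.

The centre is (−9, 4) and r = 4. The square of the distance from P to the centre is 4 + 144 = 148.
The tangent meets the radius at right angles, so tangent² = |PO|² − r² = 148 − 16 = 132.

2√33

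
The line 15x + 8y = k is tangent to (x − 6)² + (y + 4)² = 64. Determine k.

For a tangent, require d(centre, line) = r = 8.
|15·6 + 8·(−4) − k| / √289 = 8
|k − (58)| = 8·17, so k = 194 or k = −78.

k = −78 or k = 194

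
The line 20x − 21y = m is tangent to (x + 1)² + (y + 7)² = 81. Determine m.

For a tangent, require d(centre, line) = r = 9.
|20·(−1) − 21·(−7) − m| / √841 = 9
|m − (127)| = 9·29, so m = 388 or m = −134.

m = −134 or m = 388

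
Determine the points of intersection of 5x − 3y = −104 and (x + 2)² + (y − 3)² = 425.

From the line, y = (104 + 5x)/3. Substituting:
34x² + 986x + 5236 = 0  ⟹  x² + 29x + 154 = 0
x = −7 or x = −22, giving (−7, 23) and (−22, −2).

(−22, −2) and (−7, 23)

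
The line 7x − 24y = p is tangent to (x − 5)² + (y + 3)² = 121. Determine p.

p = −168 or p = 382

For a tangent, require d(centre, line) = r = 11.
|7·5 − 24·(−3) − p| / √625 = 11
|p − (107)| = 11·25, so p = 382 or p = −168.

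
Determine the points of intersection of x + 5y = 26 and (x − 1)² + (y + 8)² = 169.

(1, 5) and (6, 4)

Express y = (26 − x)/5 and substitute into the circle:
26x² − 182x + 156 = 0  ⟹  x² − 7x + 6 = 0
x = 6 or x = 1, giving (6, 4) and (1, 5).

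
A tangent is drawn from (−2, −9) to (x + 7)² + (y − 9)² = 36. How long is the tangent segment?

√313

Centre (−7, 9), r² = 36. |PO|² = (5)² + (−18)² = 349.
The tangent meets the radius at right angles, so tangent² = |PO|² − r² = 349 − 36 = 313.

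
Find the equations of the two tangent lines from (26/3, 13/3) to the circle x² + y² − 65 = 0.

Let a tangent through (26/3, 13/3) have slope m. Its distance from (0, 0) must equal √65:
(−26/3m − (−13/3))² = 65(m² + 1)
7m² − 52m − 32 = 0, so m = −4/7 or m = 8.
Through (26/3, 13/3) these give 4x + 7y = 65 and 8x − y = 65.

4x + 7y = 65 and 8x − y = 65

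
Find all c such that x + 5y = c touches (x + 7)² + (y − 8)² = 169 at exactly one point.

The line touches the circle iff its distance from (−7, 8) is 13:
|1·(−7) + 5·8 − c| / √26 = 13
|c − (33)| = 13√26.

c = 33 ± 13√26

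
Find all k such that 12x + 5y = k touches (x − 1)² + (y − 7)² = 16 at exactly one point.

Tangency holds when the distance from the centre (1, 7) to the line equals the radius 4:
|12·1 + 5·7 − k| / √169 = 4
|k − (47)| = 4·13, so k = 99 or k = −5.

k = −5 or k = 99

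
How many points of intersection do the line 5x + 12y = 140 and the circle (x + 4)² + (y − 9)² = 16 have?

1

Substituting the line into the circle gives 169x² + 832x + 1024 = 0.
Δ = 692224 − 692224 = 0.
A repeated root: the line is tangent.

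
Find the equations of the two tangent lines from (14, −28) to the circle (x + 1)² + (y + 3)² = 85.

A line y − (−28) = m(x − (14)) is tangent when its distance from (−1, −3) is √85:
(−15m − (25))² = 85(m² + 1)
14m² + 75m + 54 = 0, so m = −9/2 or m = −6/7.
With m = −9/2: 9x + 2y = 70. With m = −6/7: 6x + 7y = −112.

9x + 2y = 70 and 6x + 7y = −112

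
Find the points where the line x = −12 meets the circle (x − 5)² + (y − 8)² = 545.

The line gives x = −12. Substituting into the circle:
y² − 16y − 192 = 0
y = 24 or y = −8, giving (−12, 24) and (−12, −8).

(−12, −8) and (−12, 24)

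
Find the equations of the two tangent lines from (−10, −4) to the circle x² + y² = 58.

Let a tangent through (−10, −4) have slope m. Its distance from (0, 0) must equal √58:
[m·(10) − (4)]² = 58(m² + 1)
21m² − 40m − 21 = 0, so m = −3/7 or m = 7/3.
Through (−10, −4) these give 3x + 7y = −58 and 7x − 3y = −58.

3x + 7y = −58 and 7x − 3y = −58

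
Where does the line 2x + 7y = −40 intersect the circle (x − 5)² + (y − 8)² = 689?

(−20, 0) and (22, −12)

From the line, y = (−40 − 2x)/7. Substituting:
53x² − 106x − 23320 = 0  ⟹  x² − 2x − 440 = 0
x = 22 or x = −20, giving (22, −12) and (−20, 0).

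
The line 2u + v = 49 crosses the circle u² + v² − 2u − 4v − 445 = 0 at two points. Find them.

(16, 17) and (22, 5)

From the line, v = −2u + 49. Substituting:
5u² − 190u + 1760 = 0  ⟹  u² − 38u + 352 = 0
u = 22 or u = 16, giving (22, 5) and (16, 17).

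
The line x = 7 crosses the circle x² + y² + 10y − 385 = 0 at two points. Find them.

The line gives x = 7. Substituting into the circle:
y² + 10y − 336 = 0
y = 14 or y = −24, giving (7, 14) and (7, −24).

(7, −24) and (7, 14)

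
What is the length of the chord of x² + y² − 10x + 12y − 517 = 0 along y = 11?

Centre (5, −6), r² = 578. Perpendicular distance d from centre to line = |−17| / √1 = 17.
Half the chord is √(r² − d²) = √(289), so the full chord is 34.

34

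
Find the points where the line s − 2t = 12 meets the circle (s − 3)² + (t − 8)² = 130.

Substitute t = (−12 + s)/2:
5s² − 80s + 300 = 0  ⟹  s² − 16s + 60 = 0
s = 10 or s = 6, giving (10, −1) and (6, −3).

(6, −3) and (10, −1)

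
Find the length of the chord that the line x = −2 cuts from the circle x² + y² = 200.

The distance from (0, 0) to the line is 2, and r² = 200.
Half the chord is √(r² − d²) = √(196), so the full chord is 28.

28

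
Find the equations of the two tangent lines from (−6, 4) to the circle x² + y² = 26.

A line y − (4) = m(x − (−6)) is tangent when its distance from (0, 0) is √26:
(6m − (−4))² = 26(m² + 1)
5m² + 24m − 5 = 0, so m = 1/5 or m = −5.
Through (−6, 4) these give x − 5y = −26 and 5x + y = −26.

x − 5y = −26 and 5x + y = −26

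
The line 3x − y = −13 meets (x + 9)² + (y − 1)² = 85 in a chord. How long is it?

From the line, y = 3x + 13. Substituting:
10x² + 90x + 140 = 0  ⟹  x² + 9x + 14 = 0
x = −2 or x = −7, giving (−2, 7) and (−7, −8).
Chord length = distance between (−2, 7) and (−7, −8) = √250 = 5√10.

5√10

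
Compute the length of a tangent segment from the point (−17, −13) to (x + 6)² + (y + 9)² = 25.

With centre O = (−6, −9), |OP|² = 137 and r² = 25.
The tangent meets the radius at right angles, so tangent² = |PO|² − r² = 137 − 25 = 112.

4√7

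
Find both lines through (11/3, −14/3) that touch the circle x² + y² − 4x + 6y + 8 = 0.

x − 2y = 13 and 2x − y = 12

Write the tangent as mx − y + (−14/3 − m·(11/3)) = 0 and set its distance from the centre to √5:
[m·(−5/3) − (5/3)]² = 5(m² + 1)
2m² − 5m + 2 = 0, so m = 1/2 or m = 2.
With m = 1/2: x − 2y = 13. With m = 2: 2x − y = 12.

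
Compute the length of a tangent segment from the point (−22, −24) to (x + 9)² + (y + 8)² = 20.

Centre (−9, −8), r² = 20. |PO|² = (−13)² + (−16)² = 425.
By the tangent–radius right angle, tangent length = √(|PO|² − r²) = √405 = 9√5.

9√5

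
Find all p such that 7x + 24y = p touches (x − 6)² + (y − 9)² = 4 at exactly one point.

p = 208 or p = 308

Tangency holds when the distance from the centre (6, 9) to the line equals the radius 2:
|7·6 + 24·9 − p| / √625 = 2
|p − (258)| = 2·25, so p = 308 or p = 208.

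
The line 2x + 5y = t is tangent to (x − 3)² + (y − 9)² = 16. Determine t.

The line touches the circle iff its distance from (3, 9) is 4:
|2·3 + 5·9 − t| / √29 = 4
|t − (51)| = 4√29.

t = 51 ± 4√29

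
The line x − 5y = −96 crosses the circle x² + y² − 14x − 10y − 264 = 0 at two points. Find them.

(−6, 18) and (14, 22)

Substitute y = (96 + x)/5:
26x² − 208x − 2184 = 0  ⟹  x² − 8x − 84 = 0
x = 14 or x = −6, giving (14, 22) and (−6, 18).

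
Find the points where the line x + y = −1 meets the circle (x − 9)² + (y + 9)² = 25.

Substitute y = −x − 1:
2x² − 34x + 120 = 0  ⟹  x² − 17x + 60 = 0
x = 12 or x = 5, giving (12, −13) and (5, −6).

(5, −6) and (12, −13)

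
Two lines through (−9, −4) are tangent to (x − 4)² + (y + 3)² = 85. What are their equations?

Write the tangent as mx − y + (−4 − m·(−9)) = 0 and set its distance from the centre to √85:
[m·(13) − (1)]² = 85(m² + 1)
42m² − 13m − 42 = 0, so m = −6/7 or m = 7/6.
Through (−9, −4) these give 6x + 7y = −82 and 7x − 6y = −39.

6x + 7y = −82 and 7x − 6y = −39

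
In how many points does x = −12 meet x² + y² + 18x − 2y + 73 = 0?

1

Substituting the line into the circle gives y² − 2y + 1 = 0.
Discriminant = (−2)² − 4·1·(1) = 0.
A repeated root: the line is tangent.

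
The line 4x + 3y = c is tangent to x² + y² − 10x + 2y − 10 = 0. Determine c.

The line touches the circle iff its distance from (5, −1) is 6:
|4·5 + 3·(−1) − c| / √25 = 6
|c − (17)| = 6·5, so c = 47 or c = −13.

c = −13 or c = 47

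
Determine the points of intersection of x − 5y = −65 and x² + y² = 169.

(−5, 12) and (0, 13)

From the line, y = (65 + x)/5. Substituting:
26x² + 130x = 0  ⟹  x² + 5x = 0
x = 0 or x = −5, giving (0, 13) and (−5, 12).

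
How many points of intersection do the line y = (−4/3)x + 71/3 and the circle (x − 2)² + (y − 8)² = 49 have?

Substituting the line into the circle gives 25x² − 412x + 1804 = 0.
Discriminant = (−412)² − 4·25·(1804) = −10656 < 0.
No real roots: the line does not meet the circle.

0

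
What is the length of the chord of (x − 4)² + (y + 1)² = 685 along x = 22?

38

Centre (4, −1), r² = 685. Perpendicular distance d from centre to line = |−18| / √1 = 18.
Chord = 2√(r² − d²) = 2·√(361) = 38.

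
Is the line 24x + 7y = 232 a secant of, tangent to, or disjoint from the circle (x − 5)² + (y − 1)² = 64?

secant

Centre (5, 1), r² = 64. Distance² from centre to line = (−105)²/625 = 441/25.
Since d² < r², the line cuts the circle twice.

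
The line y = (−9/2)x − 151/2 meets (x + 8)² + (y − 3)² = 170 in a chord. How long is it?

2√85

The distance from (−8, 3) to the line is 85/√85, and r² = 170.
Chord = 2√(r² − d²) = 2·√(85) = 2√85.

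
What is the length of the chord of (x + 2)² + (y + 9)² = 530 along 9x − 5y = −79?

4√106

Substitute y = (79 + 9x)/5:
106x² + 2332x + 2226 = 0  ⟹  x² + 22x + 21 = 0
x = −1 or x = −21, giving (−1, 14) and (−21, −22).
|(−1, 14) − (−21, −22)| = √((20)² + (36)²) = 4√106.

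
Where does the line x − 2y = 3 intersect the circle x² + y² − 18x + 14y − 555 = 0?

Substitute y = (−3 + x)/2:
5x² − 50x − 2295 = 0  ⟹  x² − 10x − 459 = 0
x = 27 or x = −17, giving (27, 12) and (−17, −10).

(−17, −10) and (27, 12)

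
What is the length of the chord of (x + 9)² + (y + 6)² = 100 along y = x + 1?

Substitute y = x + 1:
2x² + 32x + 30 = 0  ⟹  x² + 16x + 15 = 0
x = −1 or x = −15, giving (−1, 0) and (−15, −14).
Chord length = distance between (−1, 0) and (−15, −14) = √392 = 14√2.

14√2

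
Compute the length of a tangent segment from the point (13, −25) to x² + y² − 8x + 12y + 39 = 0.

With centre O = (4, −6), |OP|² = 442 and r² = 13.
Power of the point: PT² = |PO|² − r² = 429, so PT = √429.

√429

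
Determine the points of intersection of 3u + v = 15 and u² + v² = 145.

Express v = −3u + 15 and substitute into the circle:
10u² − 90u + 80 = 0  ⟹  u² − 9u + 8 = 0
u = 8 or u = 1, giving (8, −9) and (1, 12).

(1, 12) and (8, −9)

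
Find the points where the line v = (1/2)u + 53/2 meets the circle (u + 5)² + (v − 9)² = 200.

Express v = (53 + u)/2 and substitute into the circle:
5u² + 110u + 525 = 0  ⟹  u² + 22u + 105 = 0
u = −7 or u = −15, giving (−7, 23) and (−15, 19).

(−15, 19) and (−7, 23)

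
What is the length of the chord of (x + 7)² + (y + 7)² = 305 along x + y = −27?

The distance from (−7, −7) to the line is 13/√2, and r² = 305.
Chord = 2√(r² − d²) = 2·√(441/2) = 21√2.

21√2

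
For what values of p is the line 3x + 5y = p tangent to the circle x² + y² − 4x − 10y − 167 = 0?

p = 31 ± 14√34

The line touches the circle iff its distance from (2, 5) is 14:
|3·2 + 5·5 − p| / √34 = 14
|p − (31)| = 14√34.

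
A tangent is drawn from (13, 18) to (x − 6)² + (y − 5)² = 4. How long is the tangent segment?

The centre is (6, 5) and r = 2. The square of the distance from P to the centre is 49 + 169 = 218.
The tangent meets the radius at right angles, so tangent² = |PO|² − r² = 218 − 4 = 214.

√214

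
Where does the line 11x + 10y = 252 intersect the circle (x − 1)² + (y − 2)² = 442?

From the line, y = (252 − 11x)/10. Substituting:
221x² − 5304x + 9724 = 0  ⟹  x² − 24x + 44 = 0
x = 22 or x = 2, giving (22, 1) and (2, 23).

(2, 23) and (22, 1)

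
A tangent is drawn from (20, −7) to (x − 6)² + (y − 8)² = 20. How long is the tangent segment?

√401

The centre is (6, 8) and r = 2√5. The square of the distance from P to the centre is 196 + 225 = 421.
Power of the point: PT² = |PO|² − r² = 401, so PT = √401.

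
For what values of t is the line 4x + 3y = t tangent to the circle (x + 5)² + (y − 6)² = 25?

t = −27 or t = 23

For a tangent, require d(centre, line) = r = 5.
|4·(−5) + 3·6 − t| / √25 = 5
|t − (−2)| = 5·5, so t = 23 or t = −27.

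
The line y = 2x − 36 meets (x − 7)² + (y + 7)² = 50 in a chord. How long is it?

2√5

From the line, y = 2x − 36. Substituting:
5x² − 130x + 840 = 0  ⟹  x² − 26x + 168 = 0
x = 14 or x = 12, giving (14, −8) and (12, −12).
|(14, −8) − (12, −12)| = √((2)² + (4)²) = 2√5.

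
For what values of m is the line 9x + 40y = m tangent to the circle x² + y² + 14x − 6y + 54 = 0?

m = −25 or m = 139

Tangency holds when the distance from the centre (−7, 3) to the line equals the radius 2:
|9·(−7) + 40·3 − m| / √1681 = 2
|m − (57)| = 2·41, so m = 139 or m = −25.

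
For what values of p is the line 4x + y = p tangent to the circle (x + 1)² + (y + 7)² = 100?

Tangency holds when the distance from the centre (−1, −7) to the line equals the radius 10:
|4·(−1) + 1·(−7) − p| / √17 = 10
|p − (−11)| = 10√17.

p = −11 ± 10√17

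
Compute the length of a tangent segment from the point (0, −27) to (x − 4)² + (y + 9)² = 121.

√219

The centre is (4, −9) and r = 11. The square of the distance from P to the centre is 16 + 324 = 340.
The tangent meets the radius at right angles, so tangent² = |PO|² − r² = 340 − 121 = 219.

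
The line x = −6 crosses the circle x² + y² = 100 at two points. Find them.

The line gives x = −6. Substituting into the circle:
y² − 64 = 0
y = 8 or y = −8, giving (−6, 8) and (−6, −8).

(−6, −8) and (−6, 8)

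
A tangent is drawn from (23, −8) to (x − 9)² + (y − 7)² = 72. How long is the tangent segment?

Centre (9, 7), r² = 72. |PO|² = (14)² + (−15)² = 421.
Power of the point: PT² = |PO|² − r² = 349, so PT = √349.

√349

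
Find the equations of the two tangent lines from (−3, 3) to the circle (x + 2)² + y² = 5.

A line y − (3) = m(x − (−3)) is tangent when its distance from (−2, 0) is √5:
[m·(1) − (−3)]² = 5(m² + 1)
2m² − 3m − 2 = 0, so m = 2 or m = −1/2.
Through (−3, 3) these give 2x − y = −9 and x + 2y = 3.

2x − y = −9 and x + 2y = 3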